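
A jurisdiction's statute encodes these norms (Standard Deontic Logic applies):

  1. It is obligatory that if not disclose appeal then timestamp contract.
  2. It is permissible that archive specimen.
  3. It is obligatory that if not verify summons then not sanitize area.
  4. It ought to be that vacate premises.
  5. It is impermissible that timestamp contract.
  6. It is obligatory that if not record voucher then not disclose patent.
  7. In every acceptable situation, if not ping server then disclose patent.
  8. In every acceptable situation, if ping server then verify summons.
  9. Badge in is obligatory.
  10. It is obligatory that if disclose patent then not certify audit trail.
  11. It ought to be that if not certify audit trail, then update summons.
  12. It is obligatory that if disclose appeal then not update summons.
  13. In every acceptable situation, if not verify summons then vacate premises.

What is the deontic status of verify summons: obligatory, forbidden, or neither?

Premise 5, F(timestamp_contract), is equivalent to O(¬timestamp_contract).
Premise 1, O(¬disclose_appeal → timestamp_contract), contraposes to O(¬timestamp_contract → disclose_appeal); with O(¬timestamp_contract) we get O(disclose_appeal).
From O(disclose_appeal) and premise 12, O(disclose_appeal → ¬update_summons), we obtain O(¬update_summons).
The contrapositive of premise 11 (O(¬certify_audit_trail → update_summons)) is O(¬update_summons → certify_audit_trail), and O(¬update_summons) is already established, so O(certify_audit_trail).
The contrapositive of premise 10 (O(disclose_patent → ¬certify_audit_trail)) is O(certify_audit_trail → ¬disclose_patent), and O(certify_audit_trail) is already established, so O(¬disclose_patent).
The contrapositive of premise 7 (O(¬ping_server → disclose_patent)) is O(¬disclose_patent → ping_server), and O(¬disclose_patent) is already established, so O(ping_server).
From O(ping_server) and premise 8, O(ping_server → verify_summons), we obtain O(verify_summons).
Premises 2, 3, 4, 6, 9, 13 do not contribute to this derivation.
Hence verify_summons is obligatory.

Obligatory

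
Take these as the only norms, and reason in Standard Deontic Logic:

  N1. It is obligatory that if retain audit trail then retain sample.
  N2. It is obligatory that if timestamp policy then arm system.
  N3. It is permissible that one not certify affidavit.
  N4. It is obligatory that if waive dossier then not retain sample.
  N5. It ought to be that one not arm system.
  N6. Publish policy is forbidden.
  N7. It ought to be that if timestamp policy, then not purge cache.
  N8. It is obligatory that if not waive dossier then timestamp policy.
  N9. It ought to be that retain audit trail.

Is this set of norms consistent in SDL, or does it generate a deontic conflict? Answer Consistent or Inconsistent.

Inconsistent

Premise 5 gives O(¬arm_system).
Premise 2, O(timestamp_policy → arm_system), contraposes to O(¬arm_system → ¬timestamp_policy); with O(¬arm_system) we get O(¬timestamp_policy).
The contrapositive of premise 8 (O(¬waive_dossier → timestamp_policy)) is O(¬timestamp_policy → waive_dossier), and O(¬timestamp_policy) is already established, so O(waive_dossier).
Premise 4 is O(waive_dossier → ¬retain_sample); since O(waive_dossier), deontic closure gives O(¬retain_sample).
Premise 1, O(retain_audit_trail → retain_sample), contraposes to O(¬retain_sample → ¬retain_audit_trail); with O(¬retain_sample) we get O(¬retain_audit_trail).
However, premise 9 gives O(retain_audit_trail).
We now have both O(¬retain_audit_trail) and O(retain_audit_trail) — retain_audit_trail is simultaneously obligatory and forbidden, violating the D-axiom.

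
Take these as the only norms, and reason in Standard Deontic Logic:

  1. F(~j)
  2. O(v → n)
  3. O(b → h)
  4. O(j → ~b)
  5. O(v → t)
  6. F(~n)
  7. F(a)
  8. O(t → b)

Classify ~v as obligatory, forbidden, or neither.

Obligatory

F(~j) at premise 1 means O(j).
Applying K to premise 4 (O(j → ~b)) and O(j) yields O(~b).
The contrapositive of premise 8 (O(t → b)) is O(~b → ~t), and O(~b) is already established, so O(~t).
Premise 5, O(v → t), contraposes to O(~t → ~v); with O(~t) we get O(~v).
Premises 2, 3, 6, 7 do not contribute to this derivation.
Hence ~v is obligatory.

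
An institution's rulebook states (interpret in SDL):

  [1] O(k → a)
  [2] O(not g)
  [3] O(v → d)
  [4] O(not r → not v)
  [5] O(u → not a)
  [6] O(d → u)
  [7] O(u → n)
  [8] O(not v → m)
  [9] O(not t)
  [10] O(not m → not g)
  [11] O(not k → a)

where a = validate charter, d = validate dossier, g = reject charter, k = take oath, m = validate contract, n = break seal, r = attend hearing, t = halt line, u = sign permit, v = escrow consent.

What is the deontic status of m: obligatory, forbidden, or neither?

Premises 1 and 11 cover both cases: O(k → a) and O(not k → a). Since k ∨ not k is a tautology, O(a) follows.
The contrapositive of premise 5 (O(u → not a)) is O(a → not u), and O(a) is already established, so O(not u).
Premise 6, O(d → u), contraposes to O(not u → not d); with O(not u) we get O(not d).
Premise 3 is O(v → d); contrapositively O(not d → not v). Since O(not d) holds, K gives O(not v).
From O(not v) and premise 8, O(not v → m), we obtain O(m).
Premises 2, 4, 7, 9, 10 do not contribute to this derivation.
Hence m is obligatory.

Obligatory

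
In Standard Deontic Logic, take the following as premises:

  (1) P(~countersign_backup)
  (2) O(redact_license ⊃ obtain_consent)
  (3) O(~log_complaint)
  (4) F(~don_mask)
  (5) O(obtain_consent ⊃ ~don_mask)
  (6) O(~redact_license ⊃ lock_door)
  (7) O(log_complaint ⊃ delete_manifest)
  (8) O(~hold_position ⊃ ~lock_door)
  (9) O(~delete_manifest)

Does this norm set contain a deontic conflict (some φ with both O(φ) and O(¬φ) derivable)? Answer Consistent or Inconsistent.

Consistent

Premise 7 is O(log_complaint ⊃ delete_manifest), but O(log_complaint) is not derivable from the premises, so it does not yield O(delete_manifest).
So O(delete_manifest) is not derivable, and the apparent clash with O(~delete_manifest) does not arise.
A world satisfying every obligation exists (e.g. countersign_backup=false, delete_manifest=false, don_mask=true, hold_position=true, lock_door=true, log_complaint=false, obtain_consent=false, redact_license=false); no atom is both obligatory and forbidden, so the set is consistent.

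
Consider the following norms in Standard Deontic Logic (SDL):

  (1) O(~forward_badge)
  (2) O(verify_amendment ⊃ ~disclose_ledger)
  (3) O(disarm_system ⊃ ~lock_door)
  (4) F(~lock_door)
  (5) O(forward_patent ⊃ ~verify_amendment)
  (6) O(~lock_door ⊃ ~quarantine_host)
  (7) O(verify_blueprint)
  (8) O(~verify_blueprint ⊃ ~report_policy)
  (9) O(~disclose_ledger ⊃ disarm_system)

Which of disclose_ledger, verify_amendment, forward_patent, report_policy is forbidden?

verify_amendment

Premise 4 is F(~lock_door), i.e. O(lock_door).
Premise 3, O(disarm_system ⊃ ~lock_door), contraposes to O(lock_door ⊃ ~disarm_system); with O(lock_door) we get O(~disarm_system).
Premise 9, O(~disclose_ledger ⊃ disarm_system), contraposes to O(~disarm_system ⊃ disclose_ledger); with O(~disarm_system) we get O(disclose_ledger).
Premise 2, O(verify_amendment ⊃ ~disclose_ledger), contraposes to O(disclose_ledger ⊃ ~verify_amendment); with O(disclose_ledger) we get O(~verify_amendment).
So O(~verify_amendment) holds, i.e. verify_amendment is forbidden. None of the other listed options is forbidden under the premises.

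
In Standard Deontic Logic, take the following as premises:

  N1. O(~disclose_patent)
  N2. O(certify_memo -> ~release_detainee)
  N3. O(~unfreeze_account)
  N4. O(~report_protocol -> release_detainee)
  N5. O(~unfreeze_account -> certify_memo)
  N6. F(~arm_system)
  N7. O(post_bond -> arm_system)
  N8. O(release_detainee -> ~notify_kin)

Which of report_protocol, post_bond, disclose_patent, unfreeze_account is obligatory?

From premise 3 we have O(~unfreeze_account).
Applying K to premise 5 (O(~unfreeze_account -> certify_memo)) and O(~unfreeze_account) yields O(certify_memo).
Premise 2 is O(certify_memo -> ~release_detainee); since O(certify_memo), deontic closure gives O(~release_detainee).
Premise 4 is O(~report_protocol -> release_detainee); contrapositively O(~release_detainee -> report_protocol). Since O(~release_detainee) holds, K gives O(report_protocol).
So O(report_protocol) holds — report_protocol is obligatory. None of the other listed options is made obligatory by any chain of premises.

report_protocol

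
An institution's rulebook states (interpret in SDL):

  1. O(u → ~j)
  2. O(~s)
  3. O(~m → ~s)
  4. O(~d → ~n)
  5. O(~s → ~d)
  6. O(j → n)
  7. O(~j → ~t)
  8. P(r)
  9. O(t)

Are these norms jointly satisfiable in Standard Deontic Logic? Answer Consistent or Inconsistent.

Premise 2 gives O(~s).
Premise 5 is O(~s → ~d); since O(~s), deontic closure gives O(~d).
Applying K to premise 4 (O(~d → ~n)) and O(~d) yields O(~n).
Premise 6 is O(j → n); contrapositively O(~n → ~j). Since O(~n) holds, K gives O(~j).
With premise 7, O(~j → ~t), the K-axiom yields O(~t).
Yet premise 9 states O(t).
We now have both O(~t) and O(t) — t is simultaneously obligatory and forbidden, violating the D-axiom.

Inconsistent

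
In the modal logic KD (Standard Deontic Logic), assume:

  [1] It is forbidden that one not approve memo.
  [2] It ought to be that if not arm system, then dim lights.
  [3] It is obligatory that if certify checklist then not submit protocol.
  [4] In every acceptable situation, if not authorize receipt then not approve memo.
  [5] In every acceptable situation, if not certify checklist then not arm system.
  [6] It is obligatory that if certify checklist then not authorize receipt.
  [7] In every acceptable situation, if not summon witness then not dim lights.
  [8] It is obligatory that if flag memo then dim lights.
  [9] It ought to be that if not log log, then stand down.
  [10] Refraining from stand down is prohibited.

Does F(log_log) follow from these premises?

No

Premise 9 is O(¬log_log → stand_down); even if O(stand_down) held, inferring O(¬log_log) would be affirming the consequent — invalid.
No other premise forces O(¬log_log). An ideal world satisfying every premise can still have log_log true, so F(log_log) is not derivable.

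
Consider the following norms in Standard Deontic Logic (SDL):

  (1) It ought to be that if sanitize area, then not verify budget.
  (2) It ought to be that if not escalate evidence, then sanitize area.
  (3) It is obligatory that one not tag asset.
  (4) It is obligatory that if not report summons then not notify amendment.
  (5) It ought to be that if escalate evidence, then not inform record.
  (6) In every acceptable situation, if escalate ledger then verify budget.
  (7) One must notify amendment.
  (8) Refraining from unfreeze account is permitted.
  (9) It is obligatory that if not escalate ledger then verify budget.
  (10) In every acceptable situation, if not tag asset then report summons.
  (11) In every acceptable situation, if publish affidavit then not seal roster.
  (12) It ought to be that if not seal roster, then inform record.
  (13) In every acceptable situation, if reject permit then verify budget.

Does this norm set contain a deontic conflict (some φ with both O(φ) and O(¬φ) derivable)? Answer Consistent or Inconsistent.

Premise 4 is O(¬report_summons → ¬notify_amendment), but O(¬report_summons) is not derivable from the premises, so it does not yield O(¬notify_amendment).
So O(¬notify_amendment) is not derivable, and the apparent clash with O(notify_amendment) does not arise.
A world satisfying every obligation exists (e.g. escalate_evidence=true, escalate_ledger=false, inform_record=false, notify_amendment=true, publish_affidavit=false, reject_permit=false, report_summons=true, sanitize_area=false, seal_roster=true, tag_asset=false, unfreeze_account=false, verify_budget=true); no atom is both obligatory and forbidden, so the set is consistent.

Consistent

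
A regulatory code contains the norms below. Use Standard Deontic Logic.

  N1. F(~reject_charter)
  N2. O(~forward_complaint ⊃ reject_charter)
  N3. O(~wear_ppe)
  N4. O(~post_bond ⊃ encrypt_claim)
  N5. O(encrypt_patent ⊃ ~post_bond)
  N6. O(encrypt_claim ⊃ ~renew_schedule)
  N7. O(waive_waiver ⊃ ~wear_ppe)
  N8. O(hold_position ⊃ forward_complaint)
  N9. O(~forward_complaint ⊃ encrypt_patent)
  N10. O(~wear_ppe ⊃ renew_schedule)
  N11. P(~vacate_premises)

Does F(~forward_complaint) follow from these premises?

Yes

Premise 3 states O(~wear_ppe) outright.
Applying K to premise 10 (O(~wear_ppe ⊃ renew_schedule)) and O(~wear_ppe) yields O(renew_schedule).
The contrapositive of premise 6 (O(encrypt_claim ⊃ ~renew_schedule)) is O(renew_schedule ⊃ ~encrypt_claim), and O(renew_schedule) is already established, so O(~encrypt_claim).
The contrapositive of premise 4 (O(~post_bond ⊃ encrypt_claim)) is O(~encrypt_claim ⊃ post_bond), and O(~encrypt_claim) is already established, so O(post_bond).
Premise 5, O(encrypt_patent ⊃ ~post_bond), contraposes to O(post_bond ⊃ ~encrypt_patent); with O(post_bond) we get O(~encrypt_patent).
The contrapositive of premise 9 (O(~forward_complaint ⊃ encrypt_patent)) is O(~encrypt_patent ⊃ forward_complaint), and O(~encrypt_patent) is already established, so O(forward_complaint).
Premises 1, 2, 7, 8, 11 do not contribute to this derivation.
So O(forward_complaint) holds, i.e. F(~forward_complaint). The claim follows.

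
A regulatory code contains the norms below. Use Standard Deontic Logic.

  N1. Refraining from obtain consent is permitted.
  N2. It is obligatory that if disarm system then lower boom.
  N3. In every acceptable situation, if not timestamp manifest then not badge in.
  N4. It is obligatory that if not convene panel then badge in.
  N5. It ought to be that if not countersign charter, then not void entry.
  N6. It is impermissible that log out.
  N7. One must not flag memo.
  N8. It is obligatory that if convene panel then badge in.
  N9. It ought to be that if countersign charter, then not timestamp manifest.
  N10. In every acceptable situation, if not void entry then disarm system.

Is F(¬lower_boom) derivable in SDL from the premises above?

Premises 4 and 8 are O(¬convene_panel → badge_in) and O(convene_panel → badge_in); every ideal world satisfies ¬convene_panel or convene_panel, so in either case badge_in holds — hence O(badge_in).
Premise 3, O(¬timestamp_manifest → ¬badge_in), contraposes to O(badge_in → timestamp_manifest); with O(badge_in) we get O(timestamp_manifest).
The contrapositive of premise 9 (O(countersign_charter → ¬timestamp_manifest)) is O(timestamp_manifest → ¬countersign_charter), and O(timestamp_manifest) is already established, so O(¬countersign_charter).
Applying K to premise 5 (O(¬countersign_charter → ¬void_entry)) and O(¬countersign_charter) yields O(¬void_entry).
Applying K to premise 10 (O(¬void_entry → disarm_system)) and O(¬void_entry) yields O(disarm_system).
From O(disarm_system) and premise 2, O(disarm_system → lower_boom), we obtain O(lower_boom).
Premises 1, 6, 7 do not contribute to this derivation.
So O(lower_boom) holds, i.e. F(¬lower_boom). The claim follows.

Yes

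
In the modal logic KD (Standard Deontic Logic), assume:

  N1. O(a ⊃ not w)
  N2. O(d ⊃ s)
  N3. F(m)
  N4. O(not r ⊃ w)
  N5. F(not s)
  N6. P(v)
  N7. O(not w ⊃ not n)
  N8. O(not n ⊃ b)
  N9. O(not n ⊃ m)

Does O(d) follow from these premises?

Premise 2 is O(d ⊃ s); even if O(s) held, inferring O(d) would be affirming the consequent — invalid.
No other premise forces O(d). An ideal world satisfying every premise can still have d false, so O(d) is not derivable.

No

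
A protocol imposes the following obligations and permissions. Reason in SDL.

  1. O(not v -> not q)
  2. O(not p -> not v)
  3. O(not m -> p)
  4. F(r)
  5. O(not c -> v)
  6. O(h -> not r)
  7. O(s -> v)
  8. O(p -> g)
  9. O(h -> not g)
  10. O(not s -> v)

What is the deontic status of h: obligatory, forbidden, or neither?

Premises 10 and 7 cover both cases: O(not s -> v) and O(s -> v). Since not s ∨ s is a tautology, O(v) follows.
Premise 2 is O(not p -> not v); contrapositively O(v -> p). Since O(v) holds, K gives O(p).
Premise 8 is O(p -> g); since O(p), deontic closure gives O(g).
The contrapositive of premise 9 (O(h -> not g)) is O(g -> not h), and O(g) is already established, so O(not h).
Premises 1, 3, 4, 5, 6 do not contribute to this derivation.
Thus O(not h), which is F(h): h is forbidden.

Forbidden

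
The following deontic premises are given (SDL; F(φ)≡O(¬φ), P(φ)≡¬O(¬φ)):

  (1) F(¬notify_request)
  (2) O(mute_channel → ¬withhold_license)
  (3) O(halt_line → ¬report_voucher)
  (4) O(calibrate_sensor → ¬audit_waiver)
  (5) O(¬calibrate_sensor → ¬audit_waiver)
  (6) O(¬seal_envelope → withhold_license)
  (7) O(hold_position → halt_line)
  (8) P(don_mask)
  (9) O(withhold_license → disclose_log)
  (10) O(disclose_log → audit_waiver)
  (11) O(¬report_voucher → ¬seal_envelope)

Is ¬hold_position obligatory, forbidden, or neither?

Obligatory

Premises 4 and 5 cover both cases: O(calibrate_sensor → ¬audit_waiver) and O(¬calibrate_sensor → ¬audit_waiver). Since calibrate_sensor ∨ ¬calibrate_sensor is a tautology, O(¬audit_waiver) follows.
The contrapositive of premise 10 (O(disclose_log → audit_waiver)) is O(¬audit_waiver → ¬disclose_log), and O(¬audit_waiver) is already established, so O(¬disclose_log).
Premise 9 is O(withhold_license → disclose_log); contrapositively O(¬disclose_log → ¬withhold_license). Since O(¬disclose_log) holds, K gives O(¬withhold_license).
The contrapositive of premise 6 (O(¬seal_envelope → withhold_license)) is O(¬withhold_license → seal_envelope), and O(¬withhold_license) is already established, so O(seal_envelope).
Premise 11, O(¬report_voucher → ¬seal_envelope), contraposes to O(seal_envelope → report_voucher); with O(seal_envelope) we get O(report_voucher).
The contrapositive of premise 3 (O(halt_line → ¬report_voucher)) is O(report_voucher → ¬halt_line), and O(report_voucher) is already established, so O(¬halt_line).
Premise 7, O(hold_position → halt_line), contraposes to O(¬halt_line → ¬hold_position); with O(¬halt_line) we get O(¬hold_position).
Premises 1, 2, 8 do not contribute to this derivation.
Hence ¬hold_position is obligatory.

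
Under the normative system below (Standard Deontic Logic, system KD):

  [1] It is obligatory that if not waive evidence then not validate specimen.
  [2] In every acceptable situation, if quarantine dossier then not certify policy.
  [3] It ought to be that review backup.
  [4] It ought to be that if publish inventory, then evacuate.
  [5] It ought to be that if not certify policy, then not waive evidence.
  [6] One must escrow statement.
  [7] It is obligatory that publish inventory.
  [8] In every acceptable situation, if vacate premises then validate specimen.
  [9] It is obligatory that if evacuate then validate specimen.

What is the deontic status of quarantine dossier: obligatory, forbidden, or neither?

Forbidden

Premise 7 gives O(publish_inventory).
Applying K to premise 4 (O(publish_inventory → evacuate)) and O(publish_inventory) yields O(evacuate).
Premise 9 is O(evacuate → validate_specimen); since O(evacuate), deontic closure gives O(validate_specimen).
Premise 1 is O(¬waive_evidence → ¬validate_specimen); contrapositively O(validate_specimen → waive_evidence). Since O(validate_specimen) holds, K gives O(waive_evidence).
Premise 5 is O(¬certify_policy → ¬waive_evidence); contrapositively O(waive_evidence → certify_policy). Since O(waive_evidence) holds, K gives O(certify_policy).
The contrapositive of premise 2 (O(quarantine_dossier → ¬certify_policy)) is O(certify_policy → ¬quarantine_dossier), and O(certify_policy) is already established, so O(¬quarantine_dossier).
Premises 3, 6, 8 do not contribute to this derivation.
Thus O(¬quarantine_dossier), which is F(quarantine_dossier): quarantine_dossier is forbidden.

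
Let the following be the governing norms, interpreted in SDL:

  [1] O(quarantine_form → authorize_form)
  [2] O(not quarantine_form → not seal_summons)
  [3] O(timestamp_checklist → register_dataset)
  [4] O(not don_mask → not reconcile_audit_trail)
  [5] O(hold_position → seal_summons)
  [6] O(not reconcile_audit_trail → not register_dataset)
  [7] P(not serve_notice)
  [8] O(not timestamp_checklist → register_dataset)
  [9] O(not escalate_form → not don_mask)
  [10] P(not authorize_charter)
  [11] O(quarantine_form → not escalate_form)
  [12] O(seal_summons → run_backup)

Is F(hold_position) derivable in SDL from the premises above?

Premises 8 and 3 are O(not timestamp_checklist → register_dataset) and O(timestamp_checklist → register_dataset); every ideal world satisfies not timestamp_checklist or timestamp_checklist, so in either case register_dataset holds — hence O(register_dataset).
Premise 6, O(not reconcile_audit_trail → not register_dataset), contraposes to O(register_dataset → reconcile_audit_trail); with O(register_dataset) we get O(reconcile_audit_trail).
Premise 4 is O(not don_mask → not reconcile_audit_trail); contrapositively O(reconcile_audit_trail → don_mask). Since O(reconcile_audit_trail) holds, K gives O(don_mask).
Premise 9 is O(not escalate_form → not don_mask); contrapositively O(don_mask → escalate_form). Since O(don_mask) holds, K gives O(escalate_form).
Premise 11 is O(quarantine_form → not escalate_form); contrapositively O(escalate_form → not quarantine_form). Since O(escalate_form) holds, K gives O(not quarantine_form).
With premise 2, O(not quarantine_form → not seal_summons), the K-axiom yields O(not seal_summons).
Premise 5 is O(hold_position → seal_summons); contrapositively O(not seal_summons → not hold_position). Since O(not seal_summons) holds, K gives O(not hold_position).
Premises 1, 7, 10, 12 do not contribute to this derivation.
So O(not hold_position) holds, i.e. F(hold_position). The claim follows.

Yes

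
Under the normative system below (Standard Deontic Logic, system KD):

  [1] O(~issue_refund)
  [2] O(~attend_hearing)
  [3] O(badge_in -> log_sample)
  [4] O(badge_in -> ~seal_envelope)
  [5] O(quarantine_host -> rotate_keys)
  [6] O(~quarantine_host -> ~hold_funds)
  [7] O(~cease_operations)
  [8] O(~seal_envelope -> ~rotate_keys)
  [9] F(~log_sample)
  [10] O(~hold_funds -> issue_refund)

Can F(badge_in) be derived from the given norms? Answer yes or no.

Premise 1 gives O(~issue_refund).
Premise 10 is O(~hold_funds -> issue_refund); contrapositively O(~issue_refund -> hold_funds). Since O(~issue_refund) holds, K gives O(hold_funds).
Premise 6 is O(~quarantine_host -> ~hold_funds); contrapositively O(hold_funds -> quarantine_host). Since O(hold_funds) holds, K gives O(quarantine_host).
From O(quarantine_host) and premise 5, O(quarantine_host -> rotate_keys), we obtain O(rotate_keys).
Premise 8, O(~seal_envelope -> ~rotate_keys), contraposes to O(rotate_keys -> seal_envelope); with O(rotate_keys) we get O(seal_envelope).
Premise 4 is O(badge_in -> ~seal_envelope); contrapositively O(seal_envelope -> ~badge_in). Since O(seal_envelope) holds, K gives O(~badge_in).
Premises 2, 3, 7, 9 do not contribute to this derivation.
So O(~badge_in) holds, i.e. F(badge_in). The claim follows.

Yes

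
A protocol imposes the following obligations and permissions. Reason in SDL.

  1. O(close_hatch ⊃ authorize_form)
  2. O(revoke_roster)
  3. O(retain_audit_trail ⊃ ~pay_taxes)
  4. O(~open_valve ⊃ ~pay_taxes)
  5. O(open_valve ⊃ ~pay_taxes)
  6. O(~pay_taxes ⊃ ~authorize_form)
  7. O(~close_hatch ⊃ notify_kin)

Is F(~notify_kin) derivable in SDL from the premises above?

Yes

By case analysis on ~open_valve: premise 4 gives O(~open_valve ⊃ ~pay_taxes) and premise 5 gives O(open_valve ⊃ ~pay_taxes), so O(~pay_taxes) either way.
Premise 6 is O(~pay_taxes ⊃ ~authorize_form); since O(~pay_taxes), deontic closure gives O(~authorize_form).
Premise 1 is O(close_hatch ⊃ authorize_form); contrapositively O(~authorize_form ⊃ ~close_hatch). Since O(~authorize_form) holds, K gives O(~close_hatch).
Premise 7 is O(~close_hatch ⊃ notify_kin); since O(~close_hatch), deontic closure gives O(notify_kin).
Premises 2, 3 do not contribute to this derivation.
So O(notify_kin) holds, i.e. F(~notify_kin). The claim follows.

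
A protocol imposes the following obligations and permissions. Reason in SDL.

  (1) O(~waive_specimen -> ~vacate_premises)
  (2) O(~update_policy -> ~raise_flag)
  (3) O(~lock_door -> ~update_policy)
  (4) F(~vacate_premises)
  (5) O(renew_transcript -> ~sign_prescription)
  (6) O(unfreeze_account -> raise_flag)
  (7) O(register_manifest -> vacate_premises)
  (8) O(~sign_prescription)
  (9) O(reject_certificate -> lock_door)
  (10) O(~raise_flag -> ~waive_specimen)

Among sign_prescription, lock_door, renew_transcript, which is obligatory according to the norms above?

F(~vacate_premises) at premise 4 means O(vacate_premises).
The contrapositive of premise 1 (O(~waive_specimen -> ~vacate_premises)) is O(vacate_premises -> waive_specimen), and O(vacate_premises) is already established, so O(waive_specimen).
Premise 10, O(~raise_flag -> ~waive_specimen), contraposes to O(waive_specimen -> raise_flag); with O(waive_specimen) we get O(raise_flag).
Premise 2 is O(~update_policy -> ~raise_flag); contrapositively O(raise_flag -> update_policy). Since O(raise_flag) holds, K gives O(update_policy).
The contrapositive of premise 3 (O(~lock_door -> ~update_policy)) is O(update_policy -> lock_door), and O(update_policy) is already established, so O(lock_door).
So O(lock_door) holds — lock_door is obligatory. None of the other listed options is made obligatory by any chain of premises.

lock_door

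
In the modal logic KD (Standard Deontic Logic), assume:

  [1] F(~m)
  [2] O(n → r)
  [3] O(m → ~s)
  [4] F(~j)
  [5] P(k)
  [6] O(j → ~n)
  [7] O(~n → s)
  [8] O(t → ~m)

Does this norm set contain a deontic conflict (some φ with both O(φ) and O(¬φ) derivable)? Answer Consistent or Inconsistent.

Premise 4, F(~j), is equivalent to O(j).
From O(j) and premise 6, O(j → ~n), we obtain O(~n).
Applying K to premise 7 (O(~n → s)) and O(~n) yields O(s).
Premise 3 is O(m → ~s); contrapositively O(s → ~m). Since O(s) holds, K gives O(~m).
Yet premise 1 is F(~m), i.e. O(m).
We now have both O(~m) and O(m) — m is simultaneously obligatory and forbidden, violating the D-axiom.

Inconsistent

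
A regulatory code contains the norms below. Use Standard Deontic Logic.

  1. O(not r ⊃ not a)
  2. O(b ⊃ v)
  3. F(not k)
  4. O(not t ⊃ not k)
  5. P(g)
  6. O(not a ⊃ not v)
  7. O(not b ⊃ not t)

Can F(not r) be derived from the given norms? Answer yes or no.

Premise 3 is F(not k), i.e. O(k).
Premise 4 is O(not t ⊃ not k); contrapositively O(k ⊃ t). Since O(k) holds, K gives O(t).
The contrapositive of premise 7 (O(not b ⊃ not t)) is O(t ⊃ b), and O(t) is already established, so O(b).
From O(b) and premise 2, O(b ⊃ v), we obtain O(v).
Premise 6, O(not a ⊃ not v), contraposes to O(v ⊃ a); with O(v) we get O(a).
The contrapositive of premise 1 (O(not r ⊃ not a)) is O(a ⊃ r), and O(a) is already established, so O(r).
Premise 5 does not contribute to this derivation.
So O(r) holds, i.e. F(not r). The claim follows.

Yes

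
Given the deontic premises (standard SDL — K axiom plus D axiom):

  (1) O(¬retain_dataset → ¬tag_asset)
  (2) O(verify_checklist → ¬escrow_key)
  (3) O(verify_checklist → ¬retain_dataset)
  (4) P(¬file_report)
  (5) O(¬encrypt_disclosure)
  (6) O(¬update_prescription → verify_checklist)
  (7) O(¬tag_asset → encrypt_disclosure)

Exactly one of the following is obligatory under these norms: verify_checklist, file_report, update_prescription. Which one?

update_prescription

Premise 5 states O(¬encrypt_disclosure) outright.
The contrapositive of premise 7 (O(¬tag_asset → encrypt_disclosure)) is O(¬encrypt_disclosure → tag_asset), and O(¬encrypt_disclosure) is already established, so O(tag_asset).
Premise 1 is O(¬retain_dataset → ¬tag_asset); contrapositively O(tag_asset → retain_dataset). Since O(tag_asset) holds, K gives O(retain_dataset).
Premise 3, O(verify_checklist → ¬retain_dataset), contraposes to O(retain_dataset → ¬verify_checklist); with O(retain_dataset) we get O(¬verify_checklist).
Premise 6 is O(¬update_prescription → verify_checklist); contrapositively O(¬verify_checklist → update_prescription). Since O(¬verify_checklist) holds, K gives O(update_prescription).
So O(update_prescription) holds — update_prescription is obligatory. None of the other listed options is made obligatory by any chain of premises.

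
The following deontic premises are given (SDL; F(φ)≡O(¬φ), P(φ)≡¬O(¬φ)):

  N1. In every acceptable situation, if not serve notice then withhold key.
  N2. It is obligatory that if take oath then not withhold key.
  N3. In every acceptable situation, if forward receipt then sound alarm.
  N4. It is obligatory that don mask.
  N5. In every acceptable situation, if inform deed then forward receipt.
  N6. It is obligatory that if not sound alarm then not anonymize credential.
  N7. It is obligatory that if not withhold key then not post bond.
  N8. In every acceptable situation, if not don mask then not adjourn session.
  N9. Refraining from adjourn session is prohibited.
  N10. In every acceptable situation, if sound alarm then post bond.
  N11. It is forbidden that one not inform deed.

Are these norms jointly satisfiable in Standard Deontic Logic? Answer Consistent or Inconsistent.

Consistent

Premise 8 is O(¬don_mask → ¬adjourn_session), but O(¬don_mask) is not derivable from the premises, so it does not yield O(¬adjourn_session).
So O(¬adjourn_session) is not derivable, and the apparent clash with O(adjourn_session) does not arise.
A world satisfying every obligation exists (e.g. adjourn_session=true, anonymize_credential=false, don_mask=true, forward_receipt=true, inform_deed=true, post_bond=true, serve_notice=false, sound_alarm=true, take_oath=false, withhold_key=true); no atom is both obligatory and forbidden, so the set is consistent.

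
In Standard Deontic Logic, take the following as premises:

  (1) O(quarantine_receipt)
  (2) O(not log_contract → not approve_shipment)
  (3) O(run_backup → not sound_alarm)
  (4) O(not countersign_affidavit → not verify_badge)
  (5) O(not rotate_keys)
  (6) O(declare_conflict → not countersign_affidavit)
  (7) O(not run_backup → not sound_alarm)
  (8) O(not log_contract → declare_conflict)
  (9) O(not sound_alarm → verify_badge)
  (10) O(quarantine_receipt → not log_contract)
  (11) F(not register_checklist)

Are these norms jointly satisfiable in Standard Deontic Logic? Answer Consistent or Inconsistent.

By case analysis on run_backup: premise 3 gives O(run_backup → not sound_alarm) and premise 7 gives O(not run_backup → not sound_alarm), so O(not sound_alarm) either way.
Premise 9 is O(not sound_alarm → verify_badge); since O(not sound_alarm), deontic closure gives O(verify_badge).
The contrapositive of premise 4 (O(not countersign_affidavit → not verify_badge)) is O(verify_badge → countersign_affidavit), and O(verify_badge) is already established, so O(countersign_affidavit).
Premise 6 is O(declare_conflict → not countersign_affidavit); contrapositively O(countersign_affidavit → not declare_conflict). Since O(countersign_affidavit) holds, K gives O(not declare_conflict).
The contrapositive of premise 8 (O(not log_contract → declare_conflict)) is O(not declare_conflict → log_contract), and O(not declare_conflict) is already established, so O(log_contract).
The contrapositive of premise 10 (O(quarantine_receipt → not log_contract)) is O(log_contract → not quarantine_receipt), and O(log_contract) is already established, so O(not quarantine_receipt).
However, premise 1 gives O(quarantine_receipt).
We now have both O(not quarantine_receipt) and O(quarantine_receipt) — quarantine_receipt is simultaneously obligatory and forbidden, violating the D-axiom.

Inconsistent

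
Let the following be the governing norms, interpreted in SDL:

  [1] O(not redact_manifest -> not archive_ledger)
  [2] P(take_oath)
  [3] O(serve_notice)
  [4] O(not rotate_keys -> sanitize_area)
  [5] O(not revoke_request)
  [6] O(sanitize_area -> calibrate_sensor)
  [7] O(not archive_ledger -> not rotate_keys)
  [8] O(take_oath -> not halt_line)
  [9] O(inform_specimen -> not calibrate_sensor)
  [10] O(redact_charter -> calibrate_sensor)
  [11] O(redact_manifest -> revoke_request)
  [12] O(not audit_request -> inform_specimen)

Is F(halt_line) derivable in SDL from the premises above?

No

Premise 8 is O(take_oath -> not halt_line), but O(take_oath) is not derivable from the premises (the permission P(take_oath) asserts only not O(not take_oath), not O(take_oath)), so it does not yield O(not halt_line).
No other premise forces O(not halt_line). An ideal world satisfying every premise can still have halt_line true, so F(halt_line) is not derivable.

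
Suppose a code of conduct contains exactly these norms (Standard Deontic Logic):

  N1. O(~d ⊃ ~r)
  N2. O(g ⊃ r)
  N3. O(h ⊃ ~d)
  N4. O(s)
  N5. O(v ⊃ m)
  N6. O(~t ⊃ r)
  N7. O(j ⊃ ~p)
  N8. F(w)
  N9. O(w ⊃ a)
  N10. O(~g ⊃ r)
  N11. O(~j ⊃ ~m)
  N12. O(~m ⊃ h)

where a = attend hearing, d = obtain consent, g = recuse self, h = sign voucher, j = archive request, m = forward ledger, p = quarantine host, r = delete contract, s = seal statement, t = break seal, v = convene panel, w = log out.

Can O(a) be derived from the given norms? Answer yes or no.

Premise 9 is O(w ⊃ a), but O(w) is not derivable from the premises, so it does not yield O(a).
No other premise forces O(a). An ideal world satisfying every premise can still have a false, so O(a) is not derivable.

No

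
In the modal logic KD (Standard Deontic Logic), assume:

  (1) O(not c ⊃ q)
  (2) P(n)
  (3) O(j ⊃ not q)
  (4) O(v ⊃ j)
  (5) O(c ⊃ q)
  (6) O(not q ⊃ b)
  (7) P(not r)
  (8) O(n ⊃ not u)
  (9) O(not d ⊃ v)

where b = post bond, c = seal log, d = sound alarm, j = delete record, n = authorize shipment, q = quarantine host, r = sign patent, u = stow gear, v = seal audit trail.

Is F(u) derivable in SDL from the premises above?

Premise 8 is O(n ⊃ not u), but O(n) is not derivable from the premises (the permission P(n) asserts only not O(not n), not O(n)), so it does not yield O(not u).
No other premise forces O(not u). An ideal world satisfying every premise can still have u true, so F(u) is not derivable.

No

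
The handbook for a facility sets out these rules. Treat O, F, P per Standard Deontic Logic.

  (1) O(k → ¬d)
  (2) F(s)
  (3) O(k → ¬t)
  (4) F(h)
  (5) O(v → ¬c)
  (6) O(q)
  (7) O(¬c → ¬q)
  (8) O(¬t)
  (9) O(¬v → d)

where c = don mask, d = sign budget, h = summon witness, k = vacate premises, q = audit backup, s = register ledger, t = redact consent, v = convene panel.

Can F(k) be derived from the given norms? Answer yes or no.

Yes

Premise 6 states O(q) outright.
Premise 7 is O(¬c → ¬q); contrapositively O(q → c). Since O(q) holds, K gives O(c).
Premise 5, O(v → ¬c), contraposes to O(c → ¬v); with O(c) we get O(¬v).
From O(¬v) and premise 9, O(¬v → d), we obtain O(d).
Premise 1 is O(k → ¬d); contrapositively O(d → ¬k). Since O(d) holds, K gives O(¬k).
Premises 2, 3, 4, 8 do not contribute to this derivation.
So O(¬k) holds, i.e. F(k). The claim follows.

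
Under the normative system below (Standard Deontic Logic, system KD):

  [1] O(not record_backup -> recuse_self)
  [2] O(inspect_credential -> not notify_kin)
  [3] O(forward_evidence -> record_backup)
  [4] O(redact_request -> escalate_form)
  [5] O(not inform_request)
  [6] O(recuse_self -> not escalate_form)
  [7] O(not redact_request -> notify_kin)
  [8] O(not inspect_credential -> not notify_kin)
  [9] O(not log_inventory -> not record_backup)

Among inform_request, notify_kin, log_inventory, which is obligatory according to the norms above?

log_inventory

Premises 2 and 8 cover both cases: O(inspect_credential -> not notify_kin) and O(not inspect_credential -> not notify_kin). Since inspect_credential ∨ not inspect_credential is a tautology, O(not notify_kin) follows.
Premise 7 is O(not redact_request -> notify_kin); contrapositively O(not notify_kin -> redact_request). Since O(not notify_kin) holds, K gives O(redact_request).
Applying K to premise 4 (O(redact_request -> escalate_form)) and O(redact_request) yields O(escalate_form).
The contrapositive of premise 6 (O(recuse_self -> not escalate_form)) is O(escalate_form -> not recuse_self), and O(escalate_form) is already established, so O(not recuse_self).
The contrapositive of premise 1 (O(not record_backup -> recuse_self)) is O(not recuse_self -> record_backup), and O(not recuse_self) is already established, so O(record_backup).
The contrapositive of premise 9 (O(not log_inventory -> not record_backup)) is O(record_backup -> log_inventory), and O(record_backup) is already established, so O(log_inventory).
So O(log_inventory) holds — log_inventory is obligatory. None of the other listed options is made obligatory by any chain of premises.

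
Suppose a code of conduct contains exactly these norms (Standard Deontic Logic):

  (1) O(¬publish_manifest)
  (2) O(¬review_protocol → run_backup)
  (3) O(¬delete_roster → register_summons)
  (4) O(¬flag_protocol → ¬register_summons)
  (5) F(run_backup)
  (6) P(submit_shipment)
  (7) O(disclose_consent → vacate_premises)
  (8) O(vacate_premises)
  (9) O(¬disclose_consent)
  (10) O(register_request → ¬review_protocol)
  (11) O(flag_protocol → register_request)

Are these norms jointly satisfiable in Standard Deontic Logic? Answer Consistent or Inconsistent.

Consistent

Premise 7 is O(disclose_consent → vacate_premises); even if O(vacate_premises) held, inferring O(disclose_consent) would be affirming the consequent — invalid.
So O(disclose_consent) is not derivable, and the apparent clash with O(¬disclose_consent) does not arise.
A world satisfying every obligation exists (e.g. delete_roster=true, disclose_consent=false, flag_protocol=false, publish_manifest=false, register_request=false, register_summons=false, review_protocol=true, run_backup=false, submit_shipment=false, vacate_premises=true); no atom is both obligatory and forbidden, so the set is consistent.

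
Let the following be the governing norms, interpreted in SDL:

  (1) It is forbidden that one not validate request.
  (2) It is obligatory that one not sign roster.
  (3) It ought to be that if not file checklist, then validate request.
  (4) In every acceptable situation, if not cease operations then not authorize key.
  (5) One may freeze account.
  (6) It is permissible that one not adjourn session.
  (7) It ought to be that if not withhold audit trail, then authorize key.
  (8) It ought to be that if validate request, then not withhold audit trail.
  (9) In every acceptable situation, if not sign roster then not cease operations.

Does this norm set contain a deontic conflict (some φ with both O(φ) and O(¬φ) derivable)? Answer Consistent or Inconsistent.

Premise 1 is F(¬validate_request), i.e. O(validate_request).
From O(validate_request) and premise 8, O(validate_request → ¬withhold_audit_trail), we obtain O(¬withhold_audit_trail).
Premise 7 is O(¬withhold_audit_trail → authorize_key); since O(¬withhold_audit_trail), deontic closure gives O(authorize_key).
Premise 4, O(¬cease_operations → ¬authorize_key), contraposes to O(authorize_key → cease_operations); with O(authorize_key) we get O(cease_operations).
Premise 9, O(¬sign_roster → ¬cease_operations), contraposes to O(cease_operations → sign_roster); with O(cease_operations) we get O(sign_roster).
But premise 2 directly asserts O(¬sign_roster).
We now have both O(sign_roster) and O(¬sign_roster) — sign_roster is simultaneously obligatory and forbidden, violating the D-axiom.

Inconsistent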